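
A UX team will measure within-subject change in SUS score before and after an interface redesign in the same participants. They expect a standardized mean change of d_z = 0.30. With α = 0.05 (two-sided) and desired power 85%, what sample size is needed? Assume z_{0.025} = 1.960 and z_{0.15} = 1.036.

For a paired (one-sample on differences) test: n = ((z_{α/2} + z_β) / d)².
z_{α/2} + z_β = 1.960 + 1.036 = 2.996.
n = (2.996 / 0.30)² = 9.987² = 99.73.
Round up.

n = 100 pairs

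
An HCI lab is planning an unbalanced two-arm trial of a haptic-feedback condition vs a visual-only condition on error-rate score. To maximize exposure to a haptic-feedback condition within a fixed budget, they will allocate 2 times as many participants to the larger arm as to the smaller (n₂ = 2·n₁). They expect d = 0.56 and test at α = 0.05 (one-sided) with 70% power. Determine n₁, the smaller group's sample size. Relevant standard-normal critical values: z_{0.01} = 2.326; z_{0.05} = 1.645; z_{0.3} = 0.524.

n₁ = 23

With allocation ratio k = n₂/n₁ = 2, Var(x̄₁−x̄₂) = σ²(1/n₁ + 1/(k·n₁)) = σ²·(k+1)/(k·n₁).
So n₁ = (1 + 1/k)·((z_{α} + z_β)/d)² = 1.500 × (2.169/0.56)².
n₁ = 1.500 × 15.00 = 22.5.
Round up: n₁ = 23, giving n₂ = 2 × 23 = 46.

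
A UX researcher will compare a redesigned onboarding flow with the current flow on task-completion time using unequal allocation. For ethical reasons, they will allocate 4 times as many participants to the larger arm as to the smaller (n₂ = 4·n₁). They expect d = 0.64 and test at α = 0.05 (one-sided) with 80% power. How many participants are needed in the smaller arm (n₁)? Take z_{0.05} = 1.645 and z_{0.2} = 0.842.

n₁ = 19

With allocation ratio k = n₂/n₁ = 4, Var(x̄₁−x̄₂) = σ²(1/n₁ + 1/(k·n₁)) = σ²·(k+1)/(k·n₁).
So n₁ = (1 + 1/k)·((z_{α} + z_β)/d)² = 1.250 × (2.487/0.64)².
n₁ = 1.250 × 15.10 = 18.9.
Round up: n₁ = 19, giving n₂ = 4 × 19 = 76.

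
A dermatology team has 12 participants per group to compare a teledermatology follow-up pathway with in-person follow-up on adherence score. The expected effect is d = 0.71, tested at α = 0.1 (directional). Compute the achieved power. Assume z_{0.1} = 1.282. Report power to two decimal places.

For two equal groups, power = Φ(d·√(n/2) − z_{α}).
d·√(n/2) = 0.71 × √(12/2) = 0.71 × 2.449 = 1.739.
z_β = 1.739 − 1.282 = 0.457.
Power = Φ(0.457) = 0.676.

power ≈ 0.68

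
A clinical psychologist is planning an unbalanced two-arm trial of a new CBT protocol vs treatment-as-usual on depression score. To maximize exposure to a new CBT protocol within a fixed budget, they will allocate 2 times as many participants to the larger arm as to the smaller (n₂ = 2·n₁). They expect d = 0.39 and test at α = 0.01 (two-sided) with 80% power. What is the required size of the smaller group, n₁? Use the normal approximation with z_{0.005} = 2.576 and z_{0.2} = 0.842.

With allocation ratio k = n₂/n₁ = 2, Var(x̄₁−x̄₂) = σ²(1/n₁ + 1/(k·n₁)) = σ²·(k+1)/(k·n₁).
So n₁ = (1 + 1/k)·((z_{α/2} + z_β)/d)² = 1.500 × (3.418/0.39)².
n₁ = 1.500 × 76.81 = 115.2.
Round up: n₁ = 116, giving n₂ = 2 × 116 = 232.

n₁ = 116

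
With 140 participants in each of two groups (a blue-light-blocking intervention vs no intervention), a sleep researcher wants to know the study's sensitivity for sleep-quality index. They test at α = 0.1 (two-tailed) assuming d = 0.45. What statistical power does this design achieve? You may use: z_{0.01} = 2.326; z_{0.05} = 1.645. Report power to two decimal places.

For two equal groups, power = Φ(d·√(n/2) − z_{α/2}).
d·√(n/2) = 0.45 × √(140/2) = 0.45 × 8.367 = 3.765.
z_β = 3.765 − 1.645 = 2.120.
Power = Φ(2.120) = 0.983.

power ≈ 0.98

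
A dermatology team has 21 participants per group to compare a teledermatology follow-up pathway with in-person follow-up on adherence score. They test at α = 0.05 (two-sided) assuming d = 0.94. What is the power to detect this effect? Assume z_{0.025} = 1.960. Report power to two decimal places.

For two equal groups, power = Φ(d·√(n/2) − z_{α/2}).
d·√(n/2) = 0.94 × √(21/2) = 0.94 × 3.240 = 3.046.
z_β = 3.046 − 1.960 = 1.086.
Power = Φ(1.086) = 0.861.

power ≈ 0.86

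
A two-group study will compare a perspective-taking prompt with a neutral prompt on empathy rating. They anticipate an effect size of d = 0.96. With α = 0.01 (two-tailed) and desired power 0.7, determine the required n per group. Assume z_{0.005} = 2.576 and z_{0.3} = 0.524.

For two independent groups with equal n: n = 2·((z_{α/2} + z_β) / d)².
z_{α/2} + z_β = 2.576 + 0.524 = 3.100.
n = 2 × (3.100 / 0.96)² = 2 × 3.229² = 2 × 10.43 = 20.9.
Round up to the next whole participant.

n = 21 per group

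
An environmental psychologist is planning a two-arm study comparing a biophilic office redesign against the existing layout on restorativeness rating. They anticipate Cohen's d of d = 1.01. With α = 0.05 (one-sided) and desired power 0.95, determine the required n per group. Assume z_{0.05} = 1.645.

n = 22 per group

For two independent groups with equal n: n = 2·((z_{α} + z_β) / d)².
z_{α} + z_β = 1.645 + 1.645 = 3.290.
n = 2 × (3.290 / 1.01)² = 2 × 3.257² = 2 × 10.61 = 21.2.
Round up to the next whole participant.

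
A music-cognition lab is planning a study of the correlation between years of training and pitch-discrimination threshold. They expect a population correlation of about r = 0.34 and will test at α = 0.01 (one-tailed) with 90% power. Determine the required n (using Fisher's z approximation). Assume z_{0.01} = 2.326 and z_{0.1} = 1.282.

n = 107

Fisher's z: C = ½·ln((1+r)/(1−r)) = ½·ln(2.0303) = 0.3541.
n = ((z_{α} + z_β)/C)² + 3.
(2.326 + 1.282) / 0.3541 = 3.608 / 0.3541 = 10.189.
n = 10.189² + 3 = 103.82 + 3 = 106.8.
Round up.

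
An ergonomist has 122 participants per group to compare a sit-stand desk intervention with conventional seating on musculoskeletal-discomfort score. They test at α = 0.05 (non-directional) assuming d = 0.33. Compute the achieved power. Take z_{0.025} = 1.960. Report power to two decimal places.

power ≈ 0.73

For two equal groups, power = Φ(d·√(n/2) − z_{α/2}).
d·√(n/2) = 0.33 × √(122/2) = 0.33 × 7.810 = 2.577.
z_β = 2.577 − 1.960 = 0.617.
Power = Φ(0.617) = 0.732.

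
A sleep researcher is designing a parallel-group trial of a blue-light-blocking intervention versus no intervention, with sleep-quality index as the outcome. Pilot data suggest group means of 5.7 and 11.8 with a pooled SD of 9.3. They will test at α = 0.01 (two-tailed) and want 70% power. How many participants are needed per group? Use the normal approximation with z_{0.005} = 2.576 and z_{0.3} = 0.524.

Cohen's d = |M₁ − M₂| / SD_pooled = |5.7 − 11.8| / 9.3 = 6.1 / 9.3 = 0.656.
For two independent groups with equal n: n = 2·((z_{α/2} + z_β) / d)².
z_{α/2} + z_β = 2.576 + 0.524 = 3.100.
n = 2 × (3.100 / 0.656)² = 2 × 4.726² = 2 × 22.33 = 44.7.
Round up to the next whole participant.

n = 45 per group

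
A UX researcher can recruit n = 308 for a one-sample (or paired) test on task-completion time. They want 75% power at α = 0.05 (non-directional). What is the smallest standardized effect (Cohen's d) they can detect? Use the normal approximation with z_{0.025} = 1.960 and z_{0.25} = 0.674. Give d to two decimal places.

d_min ≈ 0.15

For a single sample (or paired design) of n = 308: d_min = (z_{α/2} + z_β)/√n.
z-sum = 1.960 + 0.674 = 2.634.
d_min = 2.634 / √308 = 2.634 / 17.550 = 0.150.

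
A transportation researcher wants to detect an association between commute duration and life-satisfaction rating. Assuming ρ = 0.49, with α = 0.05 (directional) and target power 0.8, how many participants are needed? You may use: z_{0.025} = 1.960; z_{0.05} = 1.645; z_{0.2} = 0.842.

Fisher's z: C = ½·ln((1+r)/(1−r)) = ½·ln(2.9216) = 0.5361.
n = ((z_{α} + z_β)/C)² + 3.
(1.645 + 0.842) / 0.5361 = 2.487 / 0.5361 = 4.639.
n = 4.639² + 3 = 21.52 + 3 = 24.5.
Round up.

n = 25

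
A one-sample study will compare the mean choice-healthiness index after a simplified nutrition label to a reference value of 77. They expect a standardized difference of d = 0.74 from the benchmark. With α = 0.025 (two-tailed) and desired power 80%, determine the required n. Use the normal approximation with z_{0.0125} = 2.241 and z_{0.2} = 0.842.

For a one-sample test: n = ((z_{α/2} + z_β) / d)².
z_{α/2} + z_β = 2.241 + 0.842 = 3.083.
n = (3.083 / 0.74)² = 4.166² = 17.36.
Round up.

n = 18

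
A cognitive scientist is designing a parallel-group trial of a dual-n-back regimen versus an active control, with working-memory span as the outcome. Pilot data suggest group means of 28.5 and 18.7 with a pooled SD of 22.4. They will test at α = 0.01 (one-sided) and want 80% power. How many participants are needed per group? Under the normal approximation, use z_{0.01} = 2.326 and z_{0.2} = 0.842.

n = 105 per group

Cohen's d = |M₁ − M₂| / SD_pooled = |28.5 − 18.7| / 22.4 = 9.8 / 22.4 = 0.438.
For two independent groups with equal n: n = 2·((z_{α} + z_β) / d)².
z_{α} + z_β = 2.326 + 0.842 = 3.168.
n = 2 × (3.168 / 0.438)² = 2 × 7.233² = 2 × 52.31 = 104.6.
Round up to the next whole participant.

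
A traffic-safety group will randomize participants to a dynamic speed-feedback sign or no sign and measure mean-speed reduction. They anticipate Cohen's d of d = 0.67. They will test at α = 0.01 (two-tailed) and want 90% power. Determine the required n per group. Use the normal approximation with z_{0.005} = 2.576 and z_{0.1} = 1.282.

For two independent groups with equal n: n = 2·((z_{α/2} + z_β) / d)².
z_{α/2} + z_β = 2.576 + 1.282 = 3.858.
n = 2 × (3.858 / 0.67)² = 2 × 5.758² = 2 × 33.16 = 66.3.
Round up to the next whole participant.

n = 67 per group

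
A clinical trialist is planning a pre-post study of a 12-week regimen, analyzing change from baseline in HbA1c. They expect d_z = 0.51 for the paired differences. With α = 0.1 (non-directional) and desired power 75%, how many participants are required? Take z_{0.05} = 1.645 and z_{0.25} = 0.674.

n = 21 pairs

For a paired (one-sample on differences) test: n = ((z_{α/2} + z_β) / d)².
z_{α/2} + z_β = 1.645 + 0.674 = 2.319.
n = (2.319 / 0.51)² = 4.547² = 20.68.
Round up.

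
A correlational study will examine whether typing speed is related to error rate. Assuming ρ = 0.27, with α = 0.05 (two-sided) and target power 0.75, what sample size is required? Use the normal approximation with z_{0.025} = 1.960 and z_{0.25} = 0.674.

Fisher's z: C = ½·ln((1+r)/(1−r)) = ½·ln(1.7397) = 0.2769.
n = ((z_{α/2} + z_β)/C)² + 3.
(1.960 + 0.674) / 0.2769 = 2.634 / 0.2769 = 9.512.
n = 9.512² + 3 = 90.49 + 3 = 93.5.
Round up.

n = 94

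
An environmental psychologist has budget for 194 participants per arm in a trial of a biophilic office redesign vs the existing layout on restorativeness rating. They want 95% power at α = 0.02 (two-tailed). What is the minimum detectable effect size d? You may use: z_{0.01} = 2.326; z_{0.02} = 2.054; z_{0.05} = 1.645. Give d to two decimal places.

For two independent groups of n = 194 each: d_min = (z_{α/2} + z_β)·√(2/n).
z-sum = 2.326 + 1.645 = 3.971.
d_min = 3.971 × √(2/194) = 3.971 × 0.1015 = 0.403.

d_min ≈ 0.40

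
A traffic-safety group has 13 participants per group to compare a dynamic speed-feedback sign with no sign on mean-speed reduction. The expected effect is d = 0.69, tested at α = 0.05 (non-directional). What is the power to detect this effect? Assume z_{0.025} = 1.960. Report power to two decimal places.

For two equal groups, power = Φ(d·√(n/2) − z_{α/2}).
d·√(n/2) = 0.69 × √(13/2) = 0.69 × 2.550 = 1.759.
z_β = 1.759 − 1.960 = -0.201.
Power = Φ(-0.201) = 0.420.

power ≈ 0.42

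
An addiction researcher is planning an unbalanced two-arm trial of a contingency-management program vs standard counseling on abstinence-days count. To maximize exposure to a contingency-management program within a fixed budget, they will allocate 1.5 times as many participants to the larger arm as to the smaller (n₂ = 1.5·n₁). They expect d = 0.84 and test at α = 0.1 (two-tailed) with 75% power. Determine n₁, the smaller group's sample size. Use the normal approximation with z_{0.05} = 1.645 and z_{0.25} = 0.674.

n₁ = 13

With allocation ratio k = n₂/n₁ = 1.5, Var(x̄₁−x̄₂) = σ²(1/n₁ + 1/(k·n₁)) = σ²·(k+1)/(k·n₁).
So n₁ = (1 + 1/k)·((z_{α/2} + z_β)/d)² = 1.667 × (2.319/0.84)².
n₁ = 1.667 × 7.62 = 12.7.
Round up: n₁ = 13, giving n₂ = ⌈1.5 × 13⌉ = ⌈19.5⌉ = 20.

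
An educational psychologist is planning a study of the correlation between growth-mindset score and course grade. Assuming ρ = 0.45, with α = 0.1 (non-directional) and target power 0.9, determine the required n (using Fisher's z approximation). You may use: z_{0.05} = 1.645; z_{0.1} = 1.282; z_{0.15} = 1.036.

Fisher's z: C = ½·ln((1+r)/(1−r)) = ½·ln(2.6364) = 0.4847.
n = ((z_{α/2} + z_β)/C)² + 3.
(1.645 + 1.282) / 0.4847 = 2.927 / 0.4847 = 6.039.
n = 6.039² + 3 = 36.47 + 3 = 39.5.
Round up.

n = 40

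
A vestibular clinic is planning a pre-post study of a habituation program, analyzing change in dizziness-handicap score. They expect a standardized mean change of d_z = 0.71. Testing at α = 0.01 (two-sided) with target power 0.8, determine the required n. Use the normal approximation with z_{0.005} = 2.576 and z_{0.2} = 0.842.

n = 24 pairs

For a paired (one-sample on differences) test: n = ((z_{α/2} + z_β) / d)².
z_{α/2} + z_β = 2.576 + 0.842 = 3.418.
n = (3.418 / 0.71)² = 4.814² = 23.18.
Round up.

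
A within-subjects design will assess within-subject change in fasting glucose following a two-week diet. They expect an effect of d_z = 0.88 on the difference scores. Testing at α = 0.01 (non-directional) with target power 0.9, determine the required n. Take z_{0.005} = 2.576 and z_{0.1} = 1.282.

n = 20 pairs

For a paired (one-sample on differences) test: n = ((z_{α/2} + z_β) / d)².
z_{α/2} + z_β = 2.576 + 1.282 = 3.858.
n = (3.858 / 0.88)² = 4.384² = 19.22.
Round up.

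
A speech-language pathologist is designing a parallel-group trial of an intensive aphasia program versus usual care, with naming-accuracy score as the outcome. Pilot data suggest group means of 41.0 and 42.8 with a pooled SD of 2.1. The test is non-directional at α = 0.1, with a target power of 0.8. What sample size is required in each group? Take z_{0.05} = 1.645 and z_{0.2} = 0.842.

Cohen's d = |M₁ − M₂| / SD_pooled = |41.0 − 42.8| / 2.1 = 1.8 / 2.1 = 0.857.
For two independent groups with equal n: n = 2·((z_{α/2} + z_β) / d)².
z_{α/2} + z_β = 1.645 + 0.842 = 2.487.
n = 2 × (2.487 / 0.857)² = 2 × 2.902² = 2 × 8.42 = 16.8.
Round up to the next whole participant.

n = 17 per group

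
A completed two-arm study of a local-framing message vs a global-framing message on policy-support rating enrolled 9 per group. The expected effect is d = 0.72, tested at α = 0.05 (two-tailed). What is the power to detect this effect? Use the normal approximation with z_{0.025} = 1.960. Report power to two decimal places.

power ≈ 0.33

For two equal groups, power = Φ(d·√(n/2) − z_{α/2}).
d·√(n/2) = 0.72 × √(9/2) = 0.72 × 2.121 = 1.527.
z_β = 1.527 − 1.960 = -0.433.
Power = Φ(-0.433) = 0.333.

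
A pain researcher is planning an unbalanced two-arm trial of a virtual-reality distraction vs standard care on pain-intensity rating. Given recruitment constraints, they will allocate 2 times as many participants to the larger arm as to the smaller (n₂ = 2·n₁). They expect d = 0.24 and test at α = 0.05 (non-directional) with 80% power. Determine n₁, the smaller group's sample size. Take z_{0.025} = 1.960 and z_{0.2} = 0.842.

n₁ = 205

With allocation ratio k = n₂/n₁ = 2, Var(x̄₁−x̄₂) = σ²(1/n₁ + 1/(k·n₁)) = σ²·(k+1)/(k·n₁).
So n₁ = (1 + 1/k)·((z_{α/2} + z_β)/d)² = 1.500 × (2.802/0.24)².
n₁ = 1.500 × 136.31 = 204.5.
Round up: n₁ = 205, giving n₂ = 2 × 205 = 410.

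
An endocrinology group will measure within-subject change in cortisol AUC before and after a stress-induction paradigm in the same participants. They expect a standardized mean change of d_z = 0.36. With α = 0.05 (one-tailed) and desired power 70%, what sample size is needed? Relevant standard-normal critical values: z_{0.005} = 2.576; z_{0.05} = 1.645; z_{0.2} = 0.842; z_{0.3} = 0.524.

For a paired (one-sample on differences) test: n = ((z_{α} + z_β) / d)².
z_{α} + z_β = 1.645 + 0.524 = 2.169.
n = (2.169 / 0.36)² = 6.025² = 36.30.
Round up.

n = 37 pairs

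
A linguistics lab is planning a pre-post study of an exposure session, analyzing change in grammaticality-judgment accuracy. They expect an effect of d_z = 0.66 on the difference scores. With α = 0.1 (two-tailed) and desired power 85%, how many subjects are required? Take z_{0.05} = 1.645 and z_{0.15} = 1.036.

n = 17 pairs

For a paired (one-sample on differences) test: n = ((z_{α/2} + z_β) / d)².
z_{α/2} + z_β = 1.645 + 1.036 = 2.681.
n = (2.681 / 0.66)² = 4.062² = 16.50.
Round up.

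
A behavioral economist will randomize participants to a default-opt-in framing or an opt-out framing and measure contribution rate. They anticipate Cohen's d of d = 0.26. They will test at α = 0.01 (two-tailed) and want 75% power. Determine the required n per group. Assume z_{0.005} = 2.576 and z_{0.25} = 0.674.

n = 313 per group

For two independent groups with equal n: n = 2·((z_{α/2} + z_β) / d)².
z_{α/2} + z_β = 2.576 + 0.674 = 3.250.
n = 2 × (3.250 / 0.26)² = 2 × 12.500² = 2 × 156.25 = 312.5.
Round up to the next whole participant.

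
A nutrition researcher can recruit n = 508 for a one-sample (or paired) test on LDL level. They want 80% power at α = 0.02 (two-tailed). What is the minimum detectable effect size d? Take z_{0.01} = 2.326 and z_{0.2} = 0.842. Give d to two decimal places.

For a single sample (or paired design) of n = 508: d_min = (z_{α/2} + z_β)/√n.
z-sum = 2.326 + 0.842 = 3.168.
d_min = 3.168 / √508 = 3.168 / 22.539 = 0.141.

d_min ≈ 0.14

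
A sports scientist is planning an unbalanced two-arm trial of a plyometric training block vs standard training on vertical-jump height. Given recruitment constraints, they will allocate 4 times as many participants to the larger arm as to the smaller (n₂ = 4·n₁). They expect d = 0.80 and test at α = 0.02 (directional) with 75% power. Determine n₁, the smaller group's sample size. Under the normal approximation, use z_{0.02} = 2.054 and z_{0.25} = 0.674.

n₁ = 15

With allocation ratio k = n₂/n₁ = 4, Var(x̄₁−x̄₂) = σ²(1/n₁ + 1/(k·n₁)) = σ²·(k+1)/(k·n₁).
So n₁ = (1 + 1/k)·((z_{α} + z_β)/d)² = 1.250 × (2.728/0.80)².
n₁ = 1.250 × 11.63 = 14.5.
Round up: n₁ = 15, giving n₂ = 4 × 15 = 60.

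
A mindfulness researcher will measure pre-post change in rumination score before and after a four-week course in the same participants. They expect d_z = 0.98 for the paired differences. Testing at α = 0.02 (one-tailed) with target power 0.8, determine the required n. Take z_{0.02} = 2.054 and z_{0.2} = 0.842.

n = 9 pairs

For a paired (one-sample on differences) test: n = ((z_{α} + z_β) / d)².
z_{α} + z_β = 2.054 + 0.842 = 2.896.
n = (2.896 / 0.98)² = 2.955² = 8.73.
Round up.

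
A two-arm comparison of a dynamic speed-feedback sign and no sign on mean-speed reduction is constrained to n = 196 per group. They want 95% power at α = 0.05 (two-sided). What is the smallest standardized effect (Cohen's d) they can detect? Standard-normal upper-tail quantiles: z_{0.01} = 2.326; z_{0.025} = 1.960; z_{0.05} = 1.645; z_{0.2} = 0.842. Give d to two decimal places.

For two independent groups of n = 196 each: d_min = (z_{α/2} + z_β)·√(2/n).
z-sum = 1.960 + 1.645 = 3.605.
d_min = 3.605 × √(2/196) = 3.605 × 0.1010 = 0.364.

d_min ≈ 0.36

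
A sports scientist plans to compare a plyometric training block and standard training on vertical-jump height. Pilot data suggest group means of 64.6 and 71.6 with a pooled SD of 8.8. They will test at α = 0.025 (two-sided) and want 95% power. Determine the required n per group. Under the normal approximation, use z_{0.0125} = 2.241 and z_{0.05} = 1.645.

n = 48 per group

Cohen's d = |M₁ − M₂| / SD_pooled = |64.6 − 71.6| / 8.8 = 7.0 / 8.8 = 0.795.
For two independent groups with equal n: n = 2·((z_{α/2} + z_β) / d)².
z_{α/2} + z_β = 2.241 + 1.645 = 3.886.
n = 2 × (3.886 / 0.795)² = 2 × 4.888² = 2 × 23.89 = 47.8.
Round up to the next whole participant.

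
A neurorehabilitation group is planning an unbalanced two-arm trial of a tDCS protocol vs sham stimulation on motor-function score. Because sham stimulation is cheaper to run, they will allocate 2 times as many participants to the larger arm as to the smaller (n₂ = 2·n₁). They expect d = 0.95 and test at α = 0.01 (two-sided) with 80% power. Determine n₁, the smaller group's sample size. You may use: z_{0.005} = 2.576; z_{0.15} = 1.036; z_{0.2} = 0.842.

n₁ = 20

With allocation ratio k = n₂/n₁ = 2, Var(x̄₁−x̄₂) = σ²(1/n₁ + 1/(k·n₁)) = σ²·(k+1)/(k·n₁).
So n₁ = (1 + 1/k)·((z_{α/2} + z_β)/d)² = 1.500 × (3.418/0.95)².
n₁ = 1.500 × 12.94 = 19.4.
Round up: n₁ = 20, giving n₂ = 2 × 20 = 40.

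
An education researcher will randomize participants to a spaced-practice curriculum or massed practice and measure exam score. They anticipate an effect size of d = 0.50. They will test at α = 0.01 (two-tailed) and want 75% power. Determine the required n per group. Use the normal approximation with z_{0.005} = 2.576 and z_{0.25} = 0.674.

For two independent groups with equal n: n = 2·((z_{α/2} + z_β) / d)².
z_{α/2} + z_β = 2.576 + 0.674 = 3.250.
n = 2 × (3.250 / 0.50)² = 2 × 6.500² = 2 × 42.25 = 84.5.
Round up to the next whole participant.

n = 85 per group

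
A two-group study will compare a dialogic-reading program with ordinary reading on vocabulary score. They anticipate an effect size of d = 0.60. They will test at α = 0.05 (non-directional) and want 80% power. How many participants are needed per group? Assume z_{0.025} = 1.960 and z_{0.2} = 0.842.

n = 44 per group

For two independent groups with equal n: n = 2·((z_{α/2} + z_β) / d)².
z_{α/2} + z_β = 1.960 + 0.842 = 2.802.
n = 2 × (2.802 / 0.60)² = 2 × 4.670² = 2 × 21.81 = 43.6.
Round up to the next whole participant.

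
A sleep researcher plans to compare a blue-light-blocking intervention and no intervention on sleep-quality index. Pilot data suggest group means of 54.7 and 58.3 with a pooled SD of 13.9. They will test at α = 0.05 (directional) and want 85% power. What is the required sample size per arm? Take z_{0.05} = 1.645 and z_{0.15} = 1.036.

Cohen's d = |M₁ − M₂| / SD_pooled = |54.7 − 58.3| / 13.9 = 3.6 / 13.9 = 0.259.
For two independent groups with equal n: n = 2·((z_{α} + z_β) / d)².
z_{α} + z_β = 1.645 + 1.036 = 2.681.
n = 2 × (2.681 / 0.259)² = 2 × 10.351² = 2 × 107.15 = 214.3.
Round up to the next whole participant.

n = 215 per group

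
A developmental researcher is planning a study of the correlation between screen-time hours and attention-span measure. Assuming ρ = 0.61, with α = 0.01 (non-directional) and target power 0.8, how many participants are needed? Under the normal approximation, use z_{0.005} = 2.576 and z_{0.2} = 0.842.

Fisher's z: C = ½·ln((1+r)/(1−r)) = ½·ln(4.1282) = 0.7089.
n = ((z_{α/2} + z_β)/C)² + 3.
(2.576 + 0.842) / 0.7089 = 3.418 / 0.7089 = 4.822.
n = 4.822² + 3 = 23.25 + 3 = 26.2.
Round up.

n = 27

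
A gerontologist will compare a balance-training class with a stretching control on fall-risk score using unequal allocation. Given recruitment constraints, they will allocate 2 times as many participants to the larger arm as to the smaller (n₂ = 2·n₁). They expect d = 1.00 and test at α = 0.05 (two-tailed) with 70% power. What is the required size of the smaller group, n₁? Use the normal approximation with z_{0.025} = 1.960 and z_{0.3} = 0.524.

n₁ = 10

With allocation ratio k = n₂/n₁ = 2, Var(x̄₁−x̄₂) = σ²(1/n₁ + 1/(k·n₁)) = σ²·(k+1)/(k·n₁).
So n₁ = (1 + 1/k)·((z_{α/2} + z_β)/d)² = 1.500 × (2.484/1.00)².
n₁ = 1.500 × 6.17 = 9.3.
Round up: n₁ = 10, giving n₂ = 2 × 10 = 20.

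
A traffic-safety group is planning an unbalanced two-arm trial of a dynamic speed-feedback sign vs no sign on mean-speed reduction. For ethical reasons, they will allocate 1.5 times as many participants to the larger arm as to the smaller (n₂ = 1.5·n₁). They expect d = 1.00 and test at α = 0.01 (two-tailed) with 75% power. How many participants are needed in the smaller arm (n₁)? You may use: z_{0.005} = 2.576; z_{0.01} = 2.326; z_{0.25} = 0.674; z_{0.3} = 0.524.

With allocation ratio k = n₂/n₁ = 1.5, Var(x̄₁−x̄₂) = σ²(1/n₁ + 1/(k·n₁)) = σ²·(k+1)/(k·n₁).
So n₁ = (1 + 1/k)·((z_{α/2} + z_β)/d)² = 1.667 × (3.250/1.00)².
n₁ = 1.667 × 10.56 = 17.6.
Round up: n₁ = 18, giving n₂ = 1.5 × 18 = 27.

n₁ = 18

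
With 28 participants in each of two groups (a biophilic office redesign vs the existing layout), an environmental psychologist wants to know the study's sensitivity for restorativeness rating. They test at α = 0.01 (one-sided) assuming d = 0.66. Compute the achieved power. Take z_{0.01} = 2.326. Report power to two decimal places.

power ≈ 0.56

For two equal groups, power = Φ(d·√(n/2) − z_{α}).
d·√(n/2) = 0.66 × √(28/2) = 0.66 × 3.742 = 2.469.
z_β = 2.469 − 2.326 = 0.143.
Power = Φ(0.143) = 0.557.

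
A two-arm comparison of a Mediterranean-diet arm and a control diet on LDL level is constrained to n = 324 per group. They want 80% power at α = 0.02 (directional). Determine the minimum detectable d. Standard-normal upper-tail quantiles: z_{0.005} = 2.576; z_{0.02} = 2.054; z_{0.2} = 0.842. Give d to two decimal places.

For two independent groups of n = 324 each: d_min = (z_{α} + z_β)·√(2/n).
z-sum = 2.054 + 0.842 = 2.896.
d_min = 2.896 × √(2/324) = 2.896 × 0.0786 = 0.228.

d_min ≈ 0.23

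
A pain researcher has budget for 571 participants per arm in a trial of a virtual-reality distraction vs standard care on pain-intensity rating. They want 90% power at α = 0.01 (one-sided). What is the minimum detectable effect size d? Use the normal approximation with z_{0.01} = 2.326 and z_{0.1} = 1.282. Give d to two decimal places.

d_min ≈ 0.21

For two independent groups of n = 571 each: d_min = (z_{α} + z_β)·√(2/n).
z-sum = 2.326 + 1.282 = 3.608.
d_min = 3.608 × √(2/571) = 3.608 × 0.0592 = 0.214.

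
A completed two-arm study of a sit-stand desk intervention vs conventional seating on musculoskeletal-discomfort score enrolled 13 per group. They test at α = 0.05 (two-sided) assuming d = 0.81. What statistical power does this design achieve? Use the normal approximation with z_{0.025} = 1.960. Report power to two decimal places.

For two equal groups, power = Φ(d·√(n/2) − z_{α/2}).
d·√(n/2) = 0.81 × √(13/2) = 0.81 × 2.550 = 2.065.
z_β = 2.065 − 1.960 = 0.105.
Power = Φ(0.105) = 0.542.

power ≈ 0.54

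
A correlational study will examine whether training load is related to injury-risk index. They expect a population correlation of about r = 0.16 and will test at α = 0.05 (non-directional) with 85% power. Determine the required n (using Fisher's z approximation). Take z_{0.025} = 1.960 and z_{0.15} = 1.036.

n = 348

Fisher's z: C = ½·ln((1+r)/(1−r)) = ½·ln(1.3810) = 0.1614.
n = ((z_{α/2} + z_β)/C)² + 3.
(1.960 + 1.036) / 0.1614 = 2.996 / 0.1614 = 18.563.
n = 18.563² + 3 = 344.57 + 3 = 347.6.
Round up.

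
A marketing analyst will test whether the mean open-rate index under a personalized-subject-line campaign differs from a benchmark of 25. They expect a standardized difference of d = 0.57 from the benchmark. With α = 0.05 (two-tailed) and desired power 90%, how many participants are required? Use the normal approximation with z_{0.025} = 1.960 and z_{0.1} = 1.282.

n = 33

For a one-sample test: n = ((z_{α/2} + z_β) / d)².
z_{α/2} + z_β = 1.960 + 1.282 = 3.242.
n = (3.242 / 0.57)² = 5.688² = 32.35.
Round up.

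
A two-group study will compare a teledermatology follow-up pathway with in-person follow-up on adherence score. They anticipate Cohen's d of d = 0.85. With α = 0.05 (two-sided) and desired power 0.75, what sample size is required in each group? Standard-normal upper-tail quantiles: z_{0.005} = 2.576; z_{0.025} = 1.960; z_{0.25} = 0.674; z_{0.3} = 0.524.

For two independent groups with equal n: n = 2·((z_{α/2} + z_β) / d)².
z_{α/2} + z_β = 1.960 + 0.674 = 2.634.
n = 2 × (2.634 / 0.85)² = 2 × 3.099² = 2 × 9.60 = 19.2.
Round up to the next whole participant.

n = 20 per group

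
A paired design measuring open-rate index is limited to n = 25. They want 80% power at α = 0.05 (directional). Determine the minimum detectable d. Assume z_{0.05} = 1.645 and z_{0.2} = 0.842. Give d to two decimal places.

d_min ≈ 0.50

For a single sample (or paired design) of n = 25: d_min = (z_{α} + z_β)/√n.
z-sum = 1.645 + 0.842 = 2.487.
d_min = 2.487 / √25 = 2.487 / 5.000 = 0.497.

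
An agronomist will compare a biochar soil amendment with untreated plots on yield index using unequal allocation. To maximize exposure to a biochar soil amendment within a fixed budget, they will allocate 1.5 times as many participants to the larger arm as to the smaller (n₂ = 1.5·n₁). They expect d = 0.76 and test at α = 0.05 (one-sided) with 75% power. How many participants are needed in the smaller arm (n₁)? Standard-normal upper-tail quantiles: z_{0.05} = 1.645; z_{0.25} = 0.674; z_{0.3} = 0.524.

With allocation ratio k = n₂/n₁ = 1.5, Var(x̄₁−x̄₂) = σ²(1/n₁ + 1/(k·n₁)) = σ²·(k+1)/(k·n₁).
So n₁ = (1 + 1/k)·((z_{α} + z_β)/d)² = 1.667 × (2.319/0.76)².
n₁ = 1.667 × 9.31 = 15.5.
Round up: n₁ = 16, giving n₂ = 1.5 × 16 = 24.

n₁ = 16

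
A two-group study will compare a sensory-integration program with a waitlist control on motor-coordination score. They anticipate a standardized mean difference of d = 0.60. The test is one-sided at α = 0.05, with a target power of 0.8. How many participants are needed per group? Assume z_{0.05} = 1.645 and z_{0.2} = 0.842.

n = 35 per group

For two independent groups with equal n: n = 2·((z_{α} + z_β) / d)².
z_{α} + z_β = 1.645 + 0.842 = 2.487.
n = 2 × (2.487 / 0.60)² = 2 × 4.145² = 2 × 17.18 = 34.4.
Round up to the next whole participant.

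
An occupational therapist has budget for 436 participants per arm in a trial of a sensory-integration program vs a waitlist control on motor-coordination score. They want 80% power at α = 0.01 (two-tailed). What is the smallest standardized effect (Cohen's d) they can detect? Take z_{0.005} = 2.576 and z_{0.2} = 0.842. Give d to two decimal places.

For two independent groups of n = 436 each: d_min = (z_{α/2} + z_β)·√(2/n).
z-sum = 2.576 + 0.842 = 3.418.
d_min = 3.418 × √(2/436) = 3.418 × 0.0677 = 0.231.

d_min ≈ 0.23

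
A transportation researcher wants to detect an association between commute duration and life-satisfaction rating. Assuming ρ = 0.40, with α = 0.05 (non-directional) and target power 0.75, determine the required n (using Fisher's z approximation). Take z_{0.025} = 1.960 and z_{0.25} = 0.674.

n = 42

Fisher's z: C = ½·ln((1+r)/(1−r)) = ½·ln(2.3333) = 0.4236.
n = ((z_{α/2} + z_β)/C)² + 3.
(1.960 + 0.674) / 0.4236 = 2.634 / 0.4236 = 6.218.
n = 6.218² + 3 = 38.67 + 3 = 41.7.
Round up.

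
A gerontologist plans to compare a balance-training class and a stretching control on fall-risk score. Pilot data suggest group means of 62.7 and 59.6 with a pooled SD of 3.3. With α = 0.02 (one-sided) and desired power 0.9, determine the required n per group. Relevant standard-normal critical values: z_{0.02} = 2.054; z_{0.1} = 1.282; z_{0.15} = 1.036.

n = 26 per group

Cohen's d = |M₁ − M₂| / SD_pooled = |62.7 − 59.6| / 3.3 = 3.1 / 3.3 = 0.939.
For two independent groups with equal n: n = 2·((z_{α} + z_β) / d)².
z_{α} + z_β = 2.054 + 1.282 = 3.336.
n = 2 × (3.336 / 0.939)² = 2 × 3.553² = 2 × 12.62 = 25.2.
Round up to the next whole participant.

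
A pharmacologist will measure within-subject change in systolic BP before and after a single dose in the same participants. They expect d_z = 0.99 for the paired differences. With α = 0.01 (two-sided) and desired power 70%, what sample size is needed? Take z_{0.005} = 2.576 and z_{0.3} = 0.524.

For a paired (one-sample on differences) test: n = ((z_{α/2} + z_β) / d)².
z_{α/2} + z_β = 2.576 + 0.524 = 3.100.
n = (3.100 / 0.99)² = 3.131² = 9.81.
Round up.

n = 10 pairs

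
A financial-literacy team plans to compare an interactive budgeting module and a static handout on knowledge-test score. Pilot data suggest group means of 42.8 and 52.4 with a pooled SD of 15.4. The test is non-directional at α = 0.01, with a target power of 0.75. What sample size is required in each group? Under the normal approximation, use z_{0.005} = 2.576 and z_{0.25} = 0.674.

Cohen's d = |M₁ − M₂| / SD_pooled = |42.8 − 52.4| / 15.4 = 9.6 / 15.4 = 0.623.
For two independent groups with equal n: n = 2·((z_{α/2} + z_β) / d)².
z_{α/2} + z_β = 2.576 + 0.674 = 3.250.
n = 2 × (3.250 / 0.623)² = 2 × 5.217² = 2 × 27.21 = 54.4.
Round up to the next whole participant.

n = 55 per group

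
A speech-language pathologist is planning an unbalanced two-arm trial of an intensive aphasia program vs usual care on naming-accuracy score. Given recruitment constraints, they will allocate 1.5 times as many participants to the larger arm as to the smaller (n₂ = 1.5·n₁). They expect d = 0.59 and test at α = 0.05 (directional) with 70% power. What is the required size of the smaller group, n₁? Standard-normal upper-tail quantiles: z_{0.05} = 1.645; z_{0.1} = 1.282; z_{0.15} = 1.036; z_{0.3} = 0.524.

n₁ = 23

With allocation ratio k = n₂/n₁ = 1.5, Var(x̄₁−x̄₂) = σ²(1/n₁ + 1/(k·n₁)) = σ²·(k+1)/(k·n₁).
So n₁ = (1 + 1/k)·((z_{α} + z_β)/d)² = 1.667 × (2.169/0.59)².
n₁ = 1.667 × 13.51 = 22.5.
Round up: n₁ = 23, giving n₂ = ⌈1.5 × 23⌉ = ⌈34.5⌉ = 35.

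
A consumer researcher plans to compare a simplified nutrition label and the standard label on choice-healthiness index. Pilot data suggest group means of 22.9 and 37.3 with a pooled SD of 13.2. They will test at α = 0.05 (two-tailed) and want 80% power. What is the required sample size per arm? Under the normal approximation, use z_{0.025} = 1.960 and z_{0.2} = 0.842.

n = 14 per group

Cohen's d = |M₁ − M₂| / SD_pooled = |22.9 − 37.3| / 13.2 = 14.4 / 13.2 = 1.091.
For two independent groups with equal n: n = 2·((z_{α/2} + z_β) / d)².
z_{α/2} + z_β = 1.960 + 0.842 = 2.802.
n = 2 × (2.802 / 1.091)² = 2 × 2.568² = 2 × 6.60 = 13.2.
Round up to the next whole participant.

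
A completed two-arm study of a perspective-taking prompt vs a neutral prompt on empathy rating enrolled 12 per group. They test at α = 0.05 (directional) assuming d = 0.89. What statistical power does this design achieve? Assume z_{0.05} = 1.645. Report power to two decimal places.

For two equal groups, power = Φ(d·√(n/2) − z_{α}).
d·√(n/2) = 0.89 × √(12/2) = 0.89 × 2.449 = 2.180.
z_β = 2.180 − 1.645 = 0.535.
Power = Φ(0.535) = 0.704.

power ≈ 0.70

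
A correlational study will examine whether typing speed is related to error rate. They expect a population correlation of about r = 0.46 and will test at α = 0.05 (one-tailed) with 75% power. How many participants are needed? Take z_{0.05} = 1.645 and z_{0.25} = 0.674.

n = 25

Fisher's z: C = ½·ln((1+r)/(1−r)) = ½·ln(2.7037) = 0.4973.
n = ((z_{α} + z_β)/C)² + 3.
(1.645 + 0.674) / 0.4973 = 2.319 / 0.4973 = 4.663.
n = 4.663² + 3 = 21.75 + 3 = 24.7.
Round up.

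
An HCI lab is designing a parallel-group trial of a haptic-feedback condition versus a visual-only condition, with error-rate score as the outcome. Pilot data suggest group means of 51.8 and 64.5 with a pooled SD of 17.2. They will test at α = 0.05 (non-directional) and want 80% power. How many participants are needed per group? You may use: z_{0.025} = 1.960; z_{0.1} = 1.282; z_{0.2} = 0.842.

n = 29 per group

Cohen's d = |M₁ − M₂| / SD_pooled = |51.8 − 64.5| / 17.2 = 12.7 / 17.2 = 0.738.
For two independent groups with equal n: n = 2·((z_{α/2} + z_β) / d)².
z_{α/2} + z_β = 1.960 + 0.842 = 2.802.
n = 2 × (2.802 / 0.738)² = 2 × 3.797² = 2 × 14.42 = 28.8.
Round up to the next whole participant.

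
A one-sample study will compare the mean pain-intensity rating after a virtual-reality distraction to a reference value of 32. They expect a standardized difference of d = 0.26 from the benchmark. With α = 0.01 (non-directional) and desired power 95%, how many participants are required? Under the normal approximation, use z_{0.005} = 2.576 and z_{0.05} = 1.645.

n = 264

For a one-sample test: n = ((z_{α/2} + z_β) / d)².
z_{α/2} + z_β = 2.576 + 1.645 = 4.221.
n = (4.221 / 0.26)² = 16.235² = 263.56.
Round up.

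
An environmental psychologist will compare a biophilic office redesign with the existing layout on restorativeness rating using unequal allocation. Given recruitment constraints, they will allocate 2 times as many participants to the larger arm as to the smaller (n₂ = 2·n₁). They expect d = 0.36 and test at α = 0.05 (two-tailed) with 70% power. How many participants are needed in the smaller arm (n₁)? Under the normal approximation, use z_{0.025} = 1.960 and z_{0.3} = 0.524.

n₁ = 72

With allocation ratio k = n₂/n₁ = 2, Var(x̄₁−x̄₂) = σ²(1/n₁ + 1/(k·n₁)) = σ²·(k+1)/(k·n₁).
So n₁ = (1 + 1/k)·((z_{α/2} + z_β)/d)² = 1.500 × (2.484/0.36)².
n₁ = 1.500 × 47.61 = 71.4.
Round up: n₁ = 72, giving n₂ = 2 × 72 = 144.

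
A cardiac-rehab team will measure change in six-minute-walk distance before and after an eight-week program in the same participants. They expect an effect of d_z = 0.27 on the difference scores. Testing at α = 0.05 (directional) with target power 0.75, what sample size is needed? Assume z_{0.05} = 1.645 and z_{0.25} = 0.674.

For a paired (one-sample on differences) test: n = ((z_{α} + z_β) / d)².
z_{α} + z_β = 1.645 + 0.674 = 2.319.
n = (2.319 / 0.27)² = 8.589² = 73.77.
Round up.

n = 74 pairs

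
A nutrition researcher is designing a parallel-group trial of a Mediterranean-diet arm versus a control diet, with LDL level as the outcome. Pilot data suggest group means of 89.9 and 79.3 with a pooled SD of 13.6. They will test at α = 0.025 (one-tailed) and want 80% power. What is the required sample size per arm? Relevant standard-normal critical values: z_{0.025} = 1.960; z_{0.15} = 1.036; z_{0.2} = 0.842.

Cohen's d = |M₁ − M₂| / SD_pooled = |89.9 − 79.3| / 13.6 = 10.6 / 13.6 = 0.779.
For two independent groups with equal n: n = 2·((z_{α} + z_β) / d)².
z_{α} + z_β = 1.960 + 0.842 = 2.802.
n = 2 × (2.802 / 0.779)² = 2 × 3.597² = 2 × 12.94 = 25.9.
Round up to the next whole participant.

n = 26 per group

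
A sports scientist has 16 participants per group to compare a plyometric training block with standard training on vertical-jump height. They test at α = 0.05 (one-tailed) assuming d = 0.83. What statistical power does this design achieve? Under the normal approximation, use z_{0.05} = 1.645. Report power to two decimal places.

For two equal groups, power = Φ(d·√(n/2) − z_{α}).
d·√(n/2) = 0.83 × √(16/2) = 0.83 × 2.828 = 2.348.
z_β = 2.348 − 1.645 = 0.703.
Power = Φ(0.703) = 0.759.

power ≈ 0.76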